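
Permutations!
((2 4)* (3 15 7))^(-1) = (2 4)(3 7 15) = ((2 4)(3 15 7))^(-1)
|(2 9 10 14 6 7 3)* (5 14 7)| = 15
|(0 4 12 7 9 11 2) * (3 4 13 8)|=10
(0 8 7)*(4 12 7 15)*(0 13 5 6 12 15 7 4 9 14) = [8, 1, 2, 3, 15, 6, 12, 13, 7, 14, 10, 11, 4, 5, 0, 9] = (0 8 7 13 5 6 12 4 15 9 14)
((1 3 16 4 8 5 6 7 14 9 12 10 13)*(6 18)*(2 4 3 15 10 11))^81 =(1 15 10 13)(2 18 9 4 6 12 8 7 11 5 14)(3 16)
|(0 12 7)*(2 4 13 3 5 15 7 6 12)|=|(0 2 4 13 3 5 15 7)(6 12)|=8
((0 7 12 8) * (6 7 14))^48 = (14)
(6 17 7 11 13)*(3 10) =(3 10)(6 17 7 11 13) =[0, 1, 2, 10, 4, 5, 17, 11, 8, 9, 3, 13, 12, 6, 14, 15, 16, 7]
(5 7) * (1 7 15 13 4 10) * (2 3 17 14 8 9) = [0, 7, 3, 17, 10, 15, 6, 5, 9, 2, 1, 11, 12, 4, 8, 13, 16, 14] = (1 7 5 15 13 4 10)(2 3 17 14 8 9)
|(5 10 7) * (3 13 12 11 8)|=15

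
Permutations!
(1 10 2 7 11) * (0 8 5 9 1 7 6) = (0 8 5 9 1 10 2 6)(7 11) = [8, 10, 6, 3, 4, 9, 0, 11, 5, 1, 2, 7]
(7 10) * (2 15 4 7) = (2 15 4 7 10) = [0, 1, 15, 3, 7, 5, 6, 10, 8, 9, 2, 11, 12, 13, 14, 4]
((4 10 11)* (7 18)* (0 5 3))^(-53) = ((0 5 3)(4 10 11)(7 18))^(-53) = (0 5 3)(4 10 11)(7 18)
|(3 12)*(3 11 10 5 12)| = |(5 12 11 10)| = 4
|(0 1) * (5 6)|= 2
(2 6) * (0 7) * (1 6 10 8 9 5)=(0 7)(1 6 2 10 8 9 5)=[7, 6, 10, 3, 4, 1, 2, 0, 9, 5, 8]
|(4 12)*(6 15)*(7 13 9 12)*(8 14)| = 10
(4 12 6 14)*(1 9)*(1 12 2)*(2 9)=(1 2)(4 9 12 6 14)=[0, 2, 1, 3, 9, 5, 14, 7, 8, 12, 10, 11, 6, 13, 4]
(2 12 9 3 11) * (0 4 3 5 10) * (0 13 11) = (0 4 3)(2 12 9 5 10 13 11) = [4, 1, 12, 0, 3, 10, 6, 7, 8, 5, 13, 2, 9, 11]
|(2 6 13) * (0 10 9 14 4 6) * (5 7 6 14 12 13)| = 6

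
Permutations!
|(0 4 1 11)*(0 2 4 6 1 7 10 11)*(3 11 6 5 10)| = 5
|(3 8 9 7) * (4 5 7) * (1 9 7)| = |(1 9 4 5)(3 8 7)| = 12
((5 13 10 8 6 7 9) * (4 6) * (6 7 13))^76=((4 7 9 5 6 13 10 8))^76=(4 6)(5 8)(7 13)(9 10)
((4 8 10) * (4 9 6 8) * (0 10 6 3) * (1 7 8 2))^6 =((0 10 9 3)(1 7 8 6 2))^6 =(0 9)(1 7 8 6 2)(3 10)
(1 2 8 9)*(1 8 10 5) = (1 2 10 5)(8 9) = [0, 2, 10, 3, 4, 1, 6, 7, 9, 8, 5]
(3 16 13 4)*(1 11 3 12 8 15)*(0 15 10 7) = (0 15 1 11 3 16 13 4 12 8 10 7) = [15, 11, 2, 16, 12, 5, 6, 0, 10, 9, 7, 3, 8, 4, 14, 1, 13]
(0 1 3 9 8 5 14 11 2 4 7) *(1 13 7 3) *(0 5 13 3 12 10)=(0 3 9 8 13 7 5 14 11 2 4 12 10)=[3, 1, 4, 9, 12, 14, 6, 5, 13, 8, 0, 2, 10, 7, 11]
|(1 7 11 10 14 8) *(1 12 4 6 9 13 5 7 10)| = 12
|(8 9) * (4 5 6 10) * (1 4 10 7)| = 10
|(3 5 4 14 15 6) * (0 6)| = |(0 6 3 5 4 14 15)| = 7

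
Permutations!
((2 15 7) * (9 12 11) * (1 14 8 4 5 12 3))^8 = ((1 14 8 4 5 12 11 9 3)(2 15 7))^8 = (1 3 9 11 12 5 4 8 14)(2 7 15)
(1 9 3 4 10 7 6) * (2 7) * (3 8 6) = (1 9 8 6)(2 7 3 4 10) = [0, 9, 7, 4, 10, 5, 1, 3, 6, 8, 2]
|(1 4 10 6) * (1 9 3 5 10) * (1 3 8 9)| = |(1 4 3 5 10 6)(8 9)| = 6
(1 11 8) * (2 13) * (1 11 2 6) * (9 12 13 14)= (1 2 14 9 12 13 6)(8 11)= [0, 2, 14, 3, 4, 5, 1, 7, 11, 12, 10, 8, 13, 6, 9]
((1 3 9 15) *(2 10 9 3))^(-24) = (1 2 10 9 15)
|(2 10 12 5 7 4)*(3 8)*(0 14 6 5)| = |(0 14 6 5 7 4 2 10 12)(3 8)| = 18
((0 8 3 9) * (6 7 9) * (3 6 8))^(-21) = (0 6)(3 7)(8 9)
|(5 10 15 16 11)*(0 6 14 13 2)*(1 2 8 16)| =12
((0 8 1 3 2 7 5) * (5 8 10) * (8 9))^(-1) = (0 5 10)(1 8 9 7 2 3)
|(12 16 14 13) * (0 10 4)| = |(0 10 4)(12 16 14 13)| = 12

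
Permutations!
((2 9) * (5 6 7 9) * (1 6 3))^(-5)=((1 6 7 9 2 5 3))^(-5)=(1 7 2 3 6 9 5)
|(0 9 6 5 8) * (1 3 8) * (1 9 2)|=15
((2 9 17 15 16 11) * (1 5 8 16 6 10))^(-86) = (1 8 11 9 15 10 5 16 2 17 6)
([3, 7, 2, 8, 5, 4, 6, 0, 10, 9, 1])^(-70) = [8, 0, 2, 10, 4, 5, 6, 3, 1, 9, 7]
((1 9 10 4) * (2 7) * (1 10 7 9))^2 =((2 9 7)(4 10))^2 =(10)(2 7 9)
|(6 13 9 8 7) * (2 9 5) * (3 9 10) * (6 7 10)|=4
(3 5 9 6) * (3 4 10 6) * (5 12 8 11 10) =[0, 1, 2, 12, 5, 9, 4, 7, 11, 3, 6, 10, 8] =(3 12 8 11 10 6 4 5 9)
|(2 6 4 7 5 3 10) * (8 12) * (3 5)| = 6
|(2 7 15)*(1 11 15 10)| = |(1 11 15 2 7 10)| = 6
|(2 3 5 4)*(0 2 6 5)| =3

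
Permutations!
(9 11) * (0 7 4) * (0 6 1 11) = [7, 11, 2, 3, 6, 5, 1, 4, 8, 0, 10, 9] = (0 7 4 6 1 11 9)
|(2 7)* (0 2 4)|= |(0 2 7 4)|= 4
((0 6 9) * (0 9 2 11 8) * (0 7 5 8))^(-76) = ((0 6 2 11)(5 8 7))^(-76) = (11)(5 7 8)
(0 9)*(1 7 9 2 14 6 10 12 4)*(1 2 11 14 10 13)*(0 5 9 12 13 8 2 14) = (0 11)(1 7 12 4 14 6 8 2 10 13)(5 9) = [11, 7, 10, 3, 14, 9, 8, 12, 2, 5, 13, 0, 4, 1, 6]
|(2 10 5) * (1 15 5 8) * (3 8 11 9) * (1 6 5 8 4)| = |(1 15 8 6 5 2 10 11 9 3 4)| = 11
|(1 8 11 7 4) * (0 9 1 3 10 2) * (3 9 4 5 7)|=|(0 4 9 1 8 11 3 10 2)(5 7)|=18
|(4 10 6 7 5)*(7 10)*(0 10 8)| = |(0 10 6 8)(4 7 5)| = 12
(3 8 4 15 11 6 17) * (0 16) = (0 16)(3 8 4 15 11 6 17) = [16, 1, 2, 8, 15, 5, 17, 7, 4, 9, 10, 6, 12, 13, 14, 11, 0, 3]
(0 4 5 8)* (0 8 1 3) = (8)(0 4 5 1 3) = [4, 3, 2, 0, 5, 1, 6, 7, 8]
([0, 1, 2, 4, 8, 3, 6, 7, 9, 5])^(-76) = (3 5 9 8 4)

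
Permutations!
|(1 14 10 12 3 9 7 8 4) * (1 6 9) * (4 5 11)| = 35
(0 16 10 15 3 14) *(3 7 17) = (0 16 10 15 7 17 3 14) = [16, 1, 2, 14, 4, 5, 6, 17, 8, 9, 15, 11, 12, 13, 0, 7, 10, 3]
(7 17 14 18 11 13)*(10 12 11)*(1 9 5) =(1 9 5)(7 17 14 18 10 12 11 13) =[0, 9, 2, 3, 4, 1, 6, 17, 8, 5, 12, 13, 11, 7, 18, 15, 16, 14, 10]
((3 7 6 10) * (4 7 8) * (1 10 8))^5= (1 3 10)(4 7 6 8)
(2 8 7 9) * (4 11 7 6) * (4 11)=[0, 1, 8, 3, 4, 5, 11, 9, 6, 2, 10, 7]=(2 8 6 11 7 9)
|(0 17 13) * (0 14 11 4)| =6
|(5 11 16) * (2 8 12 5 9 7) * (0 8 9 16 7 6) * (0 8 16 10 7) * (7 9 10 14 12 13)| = |(0 16 14 12 5 11)(2 10 9 6 8 13 7)| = 42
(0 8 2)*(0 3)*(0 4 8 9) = (0 9)(2 3 4 8) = [9, 1, 3, 4, 8, 5, 6, 7, 2, 0]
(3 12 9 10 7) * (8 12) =(3 8 12 9 10 7) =[0, 1, 2, 8, 4, 5, 6, 3, 12, 10, 7, 11, 9]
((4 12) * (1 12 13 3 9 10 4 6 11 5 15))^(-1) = (1 15 5 11 6 12)(3 13 4 10 9)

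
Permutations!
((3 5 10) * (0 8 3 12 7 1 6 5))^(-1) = (0 3 8)(1 7 12 10 5 6)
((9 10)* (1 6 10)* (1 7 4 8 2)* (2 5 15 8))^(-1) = (1 2 4 7 9 10 6)(5 8 15)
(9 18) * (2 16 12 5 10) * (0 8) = (0 8)(2 16 12 5 10)(9 18) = [8, 1, 16, 3, 4, 10, 6, 7, 0, 18, 2, 11, 5, 13, 14, 15, 12, 17, 9]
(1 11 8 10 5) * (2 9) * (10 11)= (1 10 5)(2 9)(8 11)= [0, 10, 9, 3, 4, 1, 6, 7, 11, 2, 5, 8]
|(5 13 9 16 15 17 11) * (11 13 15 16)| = 6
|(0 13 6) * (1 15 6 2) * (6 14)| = |(0 13 2 1 15 14 6)| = 7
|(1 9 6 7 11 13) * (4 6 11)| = |(1 9 11 13)(4 6 7)| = 12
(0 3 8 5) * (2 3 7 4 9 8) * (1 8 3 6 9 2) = [7, 8, 6, 1, 2, 0, 9, 4, 5, 3] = (0 7 4 2 6 9 3 1 8 5)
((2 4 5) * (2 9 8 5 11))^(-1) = (2 11 4)(5 8 9)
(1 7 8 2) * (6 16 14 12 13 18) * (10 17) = (1 7 8 2)(6 16 14 12 13 18)(10 17) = [0, 7, 1, 3, 4, 5, 16, 8, 2, 9, 17, 11, 13, 18, 12, 15, 14, 10, 6]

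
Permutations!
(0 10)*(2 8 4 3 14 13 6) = (0 10)(2 8 4 3 14 13 6) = [10, 1, 8, 14, 3, 5, 2, 7, 4, 9, 0, 11, 12, 6, 13]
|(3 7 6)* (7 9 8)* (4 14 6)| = 7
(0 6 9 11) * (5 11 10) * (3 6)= (0 3 6 9 10 5 11)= [3, 1, 2, 6, 4, 11, 9, 7, 8, 10, 5, 0]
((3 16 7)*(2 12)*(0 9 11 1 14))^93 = ((0 9 11 1 14)(2 12)(3 16 7))^93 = (16)(0 1 9 14 11)(2 12)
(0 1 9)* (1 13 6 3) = (0 13 6 3 1 9) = [13, 9, 2, 1, 4, 5, 3, 7, 8, 0, 10, 11, 12, 6]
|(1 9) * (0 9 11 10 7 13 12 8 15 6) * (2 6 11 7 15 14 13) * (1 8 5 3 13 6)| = 60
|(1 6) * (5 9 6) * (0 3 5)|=6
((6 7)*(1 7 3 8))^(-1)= (1 8 3 6 7)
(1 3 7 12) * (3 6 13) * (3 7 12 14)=(1 6 13 7 14 3 12)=[0, 6, 2, 12, 4, 5, 13, 14, 8, 9, 10, 11, 1, 7, 3]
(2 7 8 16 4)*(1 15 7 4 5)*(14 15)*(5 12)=[0, 14, 4, 3, 2, 1, 6, 8, 16, 9, 10, 11, 5, 13, 15, 7, 12]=(1 14 15 7 8 16 12 5)(2 4)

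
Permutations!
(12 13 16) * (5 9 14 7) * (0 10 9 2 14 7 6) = (0 10 9 7 5 2 14 6)(12 13 16) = [10, 1, 14, 3, 4, 2, 0, 5, 8, 7, 9, 11, 13, 16, 6, 15, 12]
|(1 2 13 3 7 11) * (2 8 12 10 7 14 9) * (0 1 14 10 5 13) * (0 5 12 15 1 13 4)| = 33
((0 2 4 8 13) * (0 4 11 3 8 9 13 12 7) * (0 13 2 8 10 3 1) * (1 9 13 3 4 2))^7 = (0 13 12 11 3 1 4 8 2 7 9 10)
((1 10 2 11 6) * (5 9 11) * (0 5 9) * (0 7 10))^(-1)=(0 1 6 11 9 2 10 7 5)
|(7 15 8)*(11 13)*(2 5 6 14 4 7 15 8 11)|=|(2 5 6 14 4 7 8 15 11 13)|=10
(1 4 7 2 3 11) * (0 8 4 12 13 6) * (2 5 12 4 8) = (0 2 3 11 1 4 7 5 12 13 6) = [2, 4, 3, 11, 7, 12, 0, 5, 8, 9, 10, 1, 13, 6]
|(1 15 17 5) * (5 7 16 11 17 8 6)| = |(1 15 8 6 5)(7 16 11 17)| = 20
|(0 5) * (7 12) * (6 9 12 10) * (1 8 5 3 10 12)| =|(0 3 10 6 9 1 8 5)(7 12)| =8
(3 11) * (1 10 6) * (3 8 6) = [0, 10, 2, 11, 4, 5, 1, 7, 6, 9, 3, 8] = (1 10 3 11 8 6)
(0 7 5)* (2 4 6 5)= (0 7 2 4 6 5)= [7, 1, 4, 3, 6, 0, 5, 2]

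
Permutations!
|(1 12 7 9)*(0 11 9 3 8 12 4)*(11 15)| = 12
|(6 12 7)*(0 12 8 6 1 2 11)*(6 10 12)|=|(0 6 8 10 12 7 1 2 11)|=9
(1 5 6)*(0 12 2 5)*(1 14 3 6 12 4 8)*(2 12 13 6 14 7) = (0 4 8 1)(2 5 13 6 7)(3 14) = [4, 0, 5, 14, 8, 13, 7, 2, 1, 9, 10, 11, 12, 6, 3]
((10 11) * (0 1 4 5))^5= ((0 1 4 5)(10 11))^5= (0 1 4 5)(10 11)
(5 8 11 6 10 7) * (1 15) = [0, 15, 2, 3, 4, 8, 10, 5, 11, 9, 7, 6, 12, 13, 14, 1] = (1 15)(5 8 11 6 10 7)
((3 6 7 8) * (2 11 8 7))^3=(2 3 11 6 8)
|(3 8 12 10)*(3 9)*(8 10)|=6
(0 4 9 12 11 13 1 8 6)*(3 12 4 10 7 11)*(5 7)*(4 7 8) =(0 10 5 8 6)(1 4 9 7 11 13)(3 12) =[10, 4, 2, 12, 9, 8, 0, 11, 6, 7, 5, 13, 3, 1]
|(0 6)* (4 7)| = |(0 6)(4 7)| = 2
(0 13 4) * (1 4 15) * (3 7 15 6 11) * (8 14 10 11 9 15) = (0 13 6 9 15 1 4)(3 7 8 14 10 11) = [13, 4, 2, 7, 0, 5, 9, 8, 14, 15, 11, 3, 12, 6, 10, 1]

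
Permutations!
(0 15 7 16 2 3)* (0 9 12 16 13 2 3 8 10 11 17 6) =(0 15 7 13 2 8 10 11 17 6)(3 9 12 16) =[15, 1, 8, 9, 4, 5, 0, 13, 10, 12, 11, 17, 16, 2, 14, 7, 3, 6]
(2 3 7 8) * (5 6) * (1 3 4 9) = (1 3 7 8 2 4 9)(5 6) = [0, 3, 4, 7, 9, 6, 5, 8, 2, 1]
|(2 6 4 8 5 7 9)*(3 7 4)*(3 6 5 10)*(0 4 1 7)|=|(0 4 8 10 3)(1 7 9 2 5)|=5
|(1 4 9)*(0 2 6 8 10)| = 15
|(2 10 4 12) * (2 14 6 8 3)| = 8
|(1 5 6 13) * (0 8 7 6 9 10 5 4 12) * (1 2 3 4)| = 9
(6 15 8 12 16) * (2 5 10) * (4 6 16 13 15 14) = (16)(2 5 10)(4 6 14)(8 12 13 15) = [0, 1, 5, 3, 6, 10, 14, 7, 12, 9, 2, 11, 13, 15, 4, 8, 16]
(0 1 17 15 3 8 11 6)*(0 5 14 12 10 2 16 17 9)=(0 1 9)(2 16 17 15 3 8 11 6 5 14 12 10)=[1, 9, 16, 8, 4, 14, 5, 7, 11, 0, 2, 6, 10, 13, 12, 3, 17, 15]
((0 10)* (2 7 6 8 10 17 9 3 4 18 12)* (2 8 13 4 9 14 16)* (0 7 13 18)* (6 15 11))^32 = (18)(0 2 17 13 14 4 16)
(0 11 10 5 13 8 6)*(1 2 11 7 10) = [7, 2, 11, 3, 4, 13, 0, 10, 6, 9, 5, 1, 12, 8] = (0 7 10 5 13 8 6)(1 2 11)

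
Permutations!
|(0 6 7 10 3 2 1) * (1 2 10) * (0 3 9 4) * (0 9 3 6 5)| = 6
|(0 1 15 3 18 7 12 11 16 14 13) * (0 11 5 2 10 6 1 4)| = |(0 4)(1 15 3 18 7 12 5 2 10 6)(11 16 14 13)| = 20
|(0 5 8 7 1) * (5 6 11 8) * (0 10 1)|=|(0 6 11 8 7)(1 10)|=10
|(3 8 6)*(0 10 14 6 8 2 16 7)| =|(0 10 14 6 3 2 16 7)| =8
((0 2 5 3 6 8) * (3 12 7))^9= (0 2 5 12 7 3 6 8)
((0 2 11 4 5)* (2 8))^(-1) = (0 5 4 11 2 8)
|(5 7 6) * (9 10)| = 6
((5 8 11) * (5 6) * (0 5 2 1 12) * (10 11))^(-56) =(0 1 6 10 5 12 2 11 8)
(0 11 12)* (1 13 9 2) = [11, 13, 1, 3, 4, 5, 6, 7, 8, 2, 10, 12, 0, 9] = (0 11 12)(1 13 9 2)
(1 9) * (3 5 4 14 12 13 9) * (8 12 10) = (1 3 5 4 14 10 8 12 13 9) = [0, 3, 2, 5, 14, 4, 6, 7, 12, 1, 8, 11, 13, 9, 10]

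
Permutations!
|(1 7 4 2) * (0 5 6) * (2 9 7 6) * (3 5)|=|(0 3 5 2 1 6)(4 9 7)|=6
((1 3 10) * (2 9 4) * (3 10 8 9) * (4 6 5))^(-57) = ((1 10)(2 3 8 9 6 5 4))^(-57) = (1 10)(2 4 5 6 9 8 3)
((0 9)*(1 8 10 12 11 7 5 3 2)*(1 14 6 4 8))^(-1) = ((0 9)(2 14 6 4 8 10 12 11 7 5 3))^(-1) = (0 9)(2 3 5 7 11 12 10 8 4 6 14)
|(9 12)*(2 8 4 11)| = 4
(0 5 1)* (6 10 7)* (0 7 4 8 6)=(0 5 1 7)(4 8 6 10)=[5, 7, 2, 3, 8, 1, 10, 0, 6, 9, 4]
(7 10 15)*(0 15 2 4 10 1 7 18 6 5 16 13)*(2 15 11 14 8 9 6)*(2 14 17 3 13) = (0 11 17 3 13)(1 7)(2 4 10 15 18 14 8 9 6 5 16) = [11, 7, 4, 13, 10, 16, 5, 1, 9, 6, 15, 17, 12, 0, 8, 18, 2, 3, 14]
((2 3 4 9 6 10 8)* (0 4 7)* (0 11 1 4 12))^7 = ((0 12)(1 4 9 6 10 8 2 3 7 11))^7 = (0 12)(1 3 10 4 7 8 9 11 2 6)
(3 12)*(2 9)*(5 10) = (2 9)(3 12)(5 10) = [0, 1, 9, 12, 4, 10, 6, 7, 8, 2, 5, 11, 3]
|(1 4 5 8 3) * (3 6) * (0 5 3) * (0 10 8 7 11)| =12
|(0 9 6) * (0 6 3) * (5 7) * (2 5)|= 3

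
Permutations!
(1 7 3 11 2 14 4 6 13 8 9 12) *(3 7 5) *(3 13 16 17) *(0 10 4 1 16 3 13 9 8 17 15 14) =(0 10 4 6 3 11 2)(1 5 9 12 16 15 14)(13 17) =[10, 5, 0, 11, 6, 9, 3, 7, 8, 12, 4, 2, 16, 17, 1, 14, 15, 13]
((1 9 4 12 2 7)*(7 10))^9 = ((1 9 4 12 2 10 7))^9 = (1 4 2 7 9 12 10)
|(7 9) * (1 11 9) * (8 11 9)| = |(1 9 7)(8 11)| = 6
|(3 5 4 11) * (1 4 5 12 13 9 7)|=8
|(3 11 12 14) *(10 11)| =|(3 10 11 12 14)| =5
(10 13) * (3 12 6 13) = [0, 1, 2, 12, 4, 5, 13, 7, 8, 9, 3, 11, 6, 10] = (3 12 6 13 10)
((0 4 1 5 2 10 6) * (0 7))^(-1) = ((0 4 1 5 2 10 6 7))^(-1) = (0 7 6 10 2 5 1 4)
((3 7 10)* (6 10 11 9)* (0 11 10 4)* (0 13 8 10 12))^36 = (0 6 8 7 11 4 10 12 9 13 3)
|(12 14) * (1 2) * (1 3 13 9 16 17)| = |(1 2 3 13 9 16 17)(12 14)| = 14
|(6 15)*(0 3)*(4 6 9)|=|(0 3)(4 6 15 9)|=4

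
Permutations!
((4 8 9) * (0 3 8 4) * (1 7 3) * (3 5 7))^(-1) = (0 9 8 3 1)(5 7)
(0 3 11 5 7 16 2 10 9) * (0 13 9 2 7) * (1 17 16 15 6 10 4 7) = [3, 17, 4, 11, 7, 0, 10, 15, 8, 13, 2, 5, 12, 9, 14, 6, 1, 16] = (0 3 11 5)(1 17 16)(2 4 7 15 6 10)(9 13)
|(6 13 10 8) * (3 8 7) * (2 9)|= |(2 9)(3 8 6 13 10 7)|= 6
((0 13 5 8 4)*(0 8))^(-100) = (0 5 13)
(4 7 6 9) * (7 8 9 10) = (4 8 9)(6 10 7) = [0, 1, 2, 3, 8, 5, 10, 6, 9, 4, 7]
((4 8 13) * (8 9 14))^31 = (4 9 14 8 13)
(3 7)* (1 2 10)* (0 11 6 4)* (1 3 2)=(0 11 6 4)(2 10 3 7)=[11, 1, 10, 7, 0, 5, 4, 2, 8, 9, 3, 6]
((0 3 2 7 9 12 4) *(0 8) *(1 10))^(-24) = ((0 3 2 7 9 12 4 8)(1 10))^(-24) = (12)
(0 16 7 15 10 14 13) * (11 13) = (0 16 7 15 10 14 11 13) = [16, 1, 2, 3, 4, 5, 6, 15, 8, 9, 14, 13, 12, 0, 11, 10, 7]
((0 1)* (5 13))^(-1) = ((0 1)(5 13))^(-1) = (0 1)(5 13)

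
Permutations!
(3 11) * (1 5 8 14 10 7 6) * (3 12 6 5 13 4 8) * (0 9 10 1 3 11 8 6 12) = [9, 13, 2, 8, 6, 11, 3, 5, 14, 10, 7, 0, 12, 4, 1] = (0 9 10 7 5 11)(1 13 4 6 3 8 14)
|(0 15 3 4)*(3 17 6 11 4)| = 6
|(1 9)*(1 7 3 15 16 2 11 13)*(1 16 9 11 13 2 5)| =12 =|(1 11 2 13 16 5)(3 15 9 7)|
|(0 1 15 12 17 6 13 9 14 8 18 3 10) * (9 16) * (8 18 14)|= 14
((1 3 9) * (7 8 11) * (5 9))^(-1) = (1 9 5 3)(7 11 8)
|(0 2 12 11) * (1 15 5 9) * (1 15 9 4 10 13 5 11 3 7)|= 36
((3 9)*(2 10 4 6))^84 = ((2 10 4 6)(3 9))^84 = (10)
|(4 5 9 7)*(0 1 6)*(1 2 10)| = |(0 2 10 1 6)(4 5 9 7)| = 20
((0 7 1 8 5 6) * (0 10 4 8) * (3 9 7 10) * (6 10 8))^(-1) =((0 8 5 10 4 6 3 9 7 1))^(-1) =(0 1 7 9 3 6 4 10 5 8)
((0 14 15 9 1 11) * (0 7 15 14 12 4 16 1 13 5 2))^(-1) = (0 2 5 13 9 15 7 11 1 16 4 12)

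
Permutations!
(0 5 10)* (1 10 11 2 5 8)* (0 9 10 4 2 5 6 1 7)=(0 8 7)(1 4 2 6)(5 11)(9 10)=[8, 4, 6, 3, 2, 11, 1, 0, 7, 10, 9, 5]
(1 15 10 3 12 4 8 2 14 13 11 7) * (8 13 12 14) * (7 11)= (1 15 10 3 14 12 4 13 7)(2 8)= [0, 15, 8, 14, 13, 5, 6, 1, 2, 9, 3, 11, 4, 7, 12, 10]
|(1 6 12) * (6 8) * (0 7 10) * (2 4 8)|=|(0 7 10)(1 2 4 8 6 12)|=6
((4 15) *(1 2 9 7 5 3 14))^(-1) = ((1 2 9 7 5 3 14)(4 15))^(-1) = (1 14 3 5 7 9 2)(4 15)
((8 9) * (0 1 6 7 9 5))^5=(0 8 7 1 5 9 6)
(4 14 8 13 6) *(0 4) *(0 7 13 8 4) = [0, 1, 2, 3, 14, 5, 7, 13, 8, 9, 10, 11, 12, 6, 4] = (4 14)(6 7 13)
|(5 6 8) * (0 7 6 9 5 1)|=10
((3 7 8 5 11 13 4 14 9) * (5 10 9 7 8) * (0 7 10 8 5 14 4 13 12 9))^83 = ((0 7 14 10)(3 5 11 12 9))^83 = (0 10 14 7)(3 12 5 9 11)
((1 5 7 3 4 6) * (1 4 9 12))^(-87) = (1 3)(4 6)(5 9)(7 12)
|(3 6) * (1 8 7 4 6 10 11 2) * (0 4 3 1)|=10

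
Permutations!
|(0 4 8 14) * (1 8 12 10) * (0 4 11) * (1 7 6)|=8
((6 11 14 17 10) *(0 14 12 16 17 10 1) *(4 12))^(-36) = (0 11 17 10 12)(1 6 16 14 4)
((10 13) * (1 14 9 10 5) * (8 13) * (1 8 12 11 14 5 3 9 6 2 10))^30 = ((1 5 8 13 3 9)(2 10 12 11 14 6))^30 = (14)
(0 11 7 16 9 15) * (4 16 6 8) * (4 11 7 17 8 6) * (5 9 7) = (0 5 9 15)(4 16 7)(8 11 17) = [5, 1, 2, 3, 16, 9, 6, 4, 11, 15, 10, 17, 12, 13, 14, 0, 7, 8]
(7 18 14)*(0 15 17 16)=(0 15 17 16)(7 18 14)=[15, 1, 2, 3, 4, 5, 6, 18, 8, 9, 10, 11, 12, 13, 7, 17, 0, 16, 14]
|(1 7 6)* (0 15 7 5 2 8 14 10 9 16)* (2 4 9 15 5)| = 40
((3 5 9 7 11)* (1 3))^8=(1 5 7)(3 9 11)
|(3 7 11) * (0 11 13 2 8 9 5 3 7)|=|(0 11 7 13 2 8 9 5 3)|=9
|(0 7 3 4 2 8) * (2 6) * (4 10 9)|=9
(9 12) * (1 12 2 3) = [0, 12, 3, 1, 4, 5, 6, 7, 8, 2, 10, 11, 9] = (1 12 9 2 3)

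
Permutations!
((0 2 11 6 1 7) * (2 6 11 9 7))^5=((11)(0 6 1 2 9 7))^5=(11)(0 7 9 2 1 6)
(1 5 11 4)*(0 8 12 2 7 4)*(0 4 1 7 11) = (0 8 12 2 11 4 7 1 5) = [8, 5, 11, 3, 7, 0, 6, 1, 12, 9, 10, 4, 2]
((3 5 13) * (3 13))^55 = ((13)(3 5))^55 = (13)(3 5)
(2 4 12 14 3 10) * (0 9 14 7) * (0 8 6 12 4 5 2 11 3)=(0 9 14)(2 5)(3 10 11)(6 12 7 8)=[9, 1, 5, 10, 4, 2, 12, 8, 6, 14, 11, 3, 7, 13, 0]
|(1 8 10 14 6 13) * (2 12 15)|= 6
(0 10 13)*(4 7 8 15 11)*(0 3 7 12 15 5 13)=(0 10)(3 7 8 5 13)(4 12 15 11)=[10, 1, 2, 7, 12, 13, 6, 8, 5, 9, 0, 4, 15, 3, 14, 11]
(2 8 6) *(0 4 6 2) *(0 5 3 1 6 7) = [4, 6, 8, 1, 7, 3, 5, 0, 2] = (0 4 7)(1 6 5 3)(2 8)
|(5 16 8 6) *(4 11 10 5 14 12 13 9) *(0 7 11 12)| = 36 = |(0 7 11 10 5 16 8 6 14)(4 12 13 9)|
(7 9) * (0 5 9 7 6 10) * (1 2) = (0 5 9 6 10)(1 2) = [5, 2, 1, 3, 4, 9, 10, 7, 8, 6, 0]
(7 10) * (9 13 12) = (7 10)(9 13 12) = [0, 1, 2, 3, 4, 5, 6, 10, 8, 13, 7, 11, 9, 12]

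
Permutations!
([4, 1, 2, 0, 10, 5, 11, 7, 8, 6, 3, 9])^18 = (11)(0 10)(3 4)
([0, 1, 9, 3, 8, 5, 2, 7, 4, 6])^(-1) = (2 6 9)(4 8)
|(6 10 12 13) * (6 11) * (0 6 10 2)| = 12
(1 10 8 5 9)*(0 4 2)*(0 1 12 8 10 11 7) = (0 4 2 1 11 7)(5 9 12 8) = [4, 11, 1, 3, 2, 9, 6, 0, 5, 12, 10, 7, 8]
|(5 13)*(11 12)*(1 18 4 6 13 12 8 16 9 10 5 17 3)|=|(1 18 4 6 13 17 3)(5 12 11 8 16 9 10)|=7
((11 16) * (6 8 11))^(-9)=(6 16 11 8)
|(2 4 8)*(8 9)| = 4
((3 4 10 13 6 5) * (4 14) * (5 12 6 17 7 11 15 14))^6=(4 15 7 13)(10 14 11 17)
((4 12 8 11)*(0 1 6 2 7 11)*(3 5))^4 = (0 7 8 2 12 6 4 1 11)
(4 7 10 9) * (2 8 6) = (2 8 6)(4 7 10 9) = [0, 1, 8, 3, 7, 5, 2, 10, 6, 4, 9]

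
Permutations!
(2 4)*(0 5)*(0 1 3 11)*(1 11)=(0 5 11)(1 3)(2 4)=[5, 3, 4, 1, 2, 11, 6, 7, 8, 9, 10, 0]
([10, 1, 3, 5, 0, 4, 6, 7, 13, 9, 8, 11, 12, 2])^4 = (0 2)(3 10)(4 13)(5 8)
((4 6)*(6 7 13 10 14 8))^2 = (4 13 14 6 7 10 8)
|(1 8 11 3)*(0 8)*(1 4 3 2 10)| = |(0 8 11 2 10 1)(3 4)| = 6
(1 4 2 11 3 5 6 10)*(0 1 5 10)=(0 1 4 2 11 3 10 5 6)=[1, 4, 11, 10, 2, 6, 0, 7, 8, 9, 5, 3]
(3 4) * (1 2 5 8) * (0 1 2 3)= [1, 3, 5, 4, 0, 8, 6, 7, 2]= (0 1 3 4)(2 5 8)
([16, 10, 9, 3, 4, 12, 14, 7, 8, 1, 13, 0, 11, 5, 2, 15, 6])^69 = [5, 14, 16, 3, 4, 1, 11, 7, 8, 6, 2, 13, 10, 9, 0, 15, 12]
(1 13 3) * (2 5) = (1 13 3)(2 5) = [0, 13, 5, 1, 4, 2, 6, 7, 8, 9, 10, 11, 12, 3]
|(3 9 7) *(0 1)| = 6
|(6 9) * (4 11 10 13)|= 4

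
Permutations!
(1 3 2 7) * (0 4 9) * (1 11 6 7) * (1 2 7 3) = (0 4 9)(3 7 11 6) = [4, 1, 2, 7, 9, 5, 3, 11, 8, 0, 10, 6]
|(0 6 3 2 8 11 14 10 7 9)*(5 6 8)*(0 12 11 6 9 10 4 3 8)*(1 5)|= |(1 5 9 12 11 14 4 3 2)(6 8)(7 10)|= 18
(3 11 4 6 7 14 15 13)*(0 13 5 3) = [13, 1, 2, 11, 6, 3, 7, 14, 8, 9, 10, 4, 12, 0, 15, 5] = (0 13)(3 11 4 6 7 14 15 5)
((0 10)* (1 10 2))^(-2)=(0 1)(2 10)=((0 2 1 10))^(-2)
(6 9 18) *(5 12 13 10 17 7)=(5 12 13 10 17 7)(6 9 18)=[0, 1, 2, 3, 4, 12, 9, 5, 8, 18, 17, 11, 13, 10, 14, 15, 16, 7, 6]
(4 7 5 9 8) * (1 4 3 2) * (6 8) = [0, 4, 1, 2, 7, 9, 8, 5, 3, 6] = (1 4 7 5 9 6 8 3 2)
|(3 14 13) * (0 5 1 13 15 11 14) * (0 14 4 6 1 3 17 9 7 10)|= |(0 5 3 14 15 11 4 6 1 13 17 9 7 10)|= 14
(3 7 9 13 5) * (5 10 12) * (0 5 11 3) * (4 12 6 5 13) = [13, 1, 2, 7, 12, 0, 5, 9, 8, 4, 6, 3, 11, 10] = (0 13 10 6 5)(3 7 9 4 12 11)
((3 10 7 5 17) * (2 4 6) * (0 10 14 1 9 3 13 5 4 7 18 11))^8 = (18)(5 13 17) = ((0 10 18 11)(1 9 3 14)(2 7 4 6)(5 17 13))^8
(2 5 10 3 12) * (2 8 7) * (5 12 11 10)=(2 12 8 7)(3 11 10)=[0, 1, 12, 11, 4, 5, 6, 2, 7, 9, 3, 10, 8]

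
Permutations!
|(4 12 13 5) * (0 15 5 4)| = |(0 15 5)(4 12 13)| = 3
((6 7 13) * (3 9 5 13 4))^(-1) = (3 4 7 6 13 5 9)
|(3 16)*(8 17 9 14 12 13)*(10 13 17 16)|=20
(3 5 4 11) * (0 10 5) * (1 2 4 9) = (0 10 5 9 1 2 4 11 3) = [10, 2, 4, 0, 11, 9, 6, 7, 8, 1, 5, 3]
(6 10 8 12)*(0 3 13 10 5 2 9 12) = (0 3 13 10 8)(2 9 12 6 5) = [3, 1, 9, 13, 4, 2, 5, 7, 0, 12, 8, 11, 6, 10]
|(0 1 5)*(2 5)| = |(0 1 2 5)| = 4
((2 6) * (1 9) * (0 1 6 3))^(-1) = ((0 1 9 6 2 3))^(-1) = (0 3 2 6 9 1)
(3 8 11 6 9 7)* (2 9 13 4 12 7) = (2 9)(3 8 11 6 13 4 12 7) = [0, 1, 9, 8, 12, 5, 13, 3, 11, 2, 10, 6, 7, 4]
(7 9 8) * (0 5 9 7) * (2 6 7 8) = (0 5 9 2 6 7 8) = [5, 1, 6, 3, 4, 9, 7, 8, 0, 2]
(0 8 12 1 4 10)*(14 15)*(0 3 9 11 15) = [8, 4, 2, 9, 10, 5, 6, 7, 12, 11, 3, 15, 1, 13, 0, 14] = (0 8 12 1 4 10 3 9 11 15 14)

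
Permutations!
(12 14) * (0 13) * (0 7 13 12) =(0 12 14)(7 13) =[12, 1, 2, 3, 4, 5, 6, 13, 8, 9, 10, 11, 14, 7, 0]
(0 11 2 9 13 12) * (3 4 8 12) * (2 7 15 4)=(0 11 7 15 4 8 12)(2 9 13 3)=[11, 1, 9, 2, 8, 5, 6, 15, 12, 13, 10, 7, 0, 3, 14, 4]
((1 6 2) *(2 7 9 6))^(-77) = ((1 2)(6 7 9))^(-77) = (1 2)(6 7 9)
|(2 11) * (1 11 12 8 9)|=|(1 11 2 12 8 9)|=6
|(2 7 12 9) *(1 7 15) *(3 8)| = |(1 7 12 9 2 15)(3 8)| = 6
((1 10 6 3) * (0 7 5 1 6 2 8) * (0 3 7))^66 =((1 10 2 8 3 6 7 5))^66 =(1 2 3 7)(5 10 8 6)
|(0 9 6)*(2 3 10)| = |(0 9 6)(2 3 10)| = 3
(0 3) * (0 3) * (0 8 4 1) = (0 8 4 1) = [8, 0, 2, 3, 1, 5, 6, 7, 4]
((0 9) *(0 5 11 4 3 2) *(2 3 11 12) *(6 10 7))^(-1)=(0 2 12 5 9)(4 11)(6 7 10)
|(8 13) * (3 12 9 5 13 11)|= |(3 12 9 5 13 8 11)|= 7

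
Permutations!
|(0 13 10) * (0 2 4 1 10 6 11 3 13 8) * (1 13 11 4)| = |(0 8)(1 10 2)(3 11)(4 13 6)| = 6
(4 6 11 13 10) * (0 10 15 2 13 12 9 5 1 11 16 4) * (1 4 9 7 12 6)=(0 10)(1 11 6 16 9 5 4)(2 13 15)(7 12)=[10, 11, 13, 3, 1, 4, 16, 12, 8, 5, 0, 6, 7, 15, 14, 2, 9]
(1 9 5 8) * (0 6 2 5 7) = (0 6 2 5 8 1 9 7) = [6, 9, 5, 3, 4, 8, 2, 0, 1, 7]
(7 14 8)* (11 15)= (7 14 8)(11 15)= [0, 1, 2, 3, 4, 5, 6, 14, 7, 9, 10, 15, 12, 13, 8, 11]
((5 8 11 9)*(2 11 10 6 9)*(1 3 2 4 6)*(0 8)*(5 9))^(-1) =((0 8 10 1 3 2 11 4 6 5))^(-1) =(0 5 6 4 11 2 3 1 10 8)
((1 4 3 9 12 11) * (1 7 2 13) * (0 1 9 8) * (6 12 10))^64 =(13)(0 8 3 4 1)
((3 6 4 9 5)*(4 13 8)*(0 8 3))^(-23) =((0 8 4 9 5)(3 6 13))^(-23) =(0 4 5 8 9)(3 6 13)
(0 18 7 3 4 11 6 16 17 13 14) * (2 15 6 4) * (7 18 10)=[10, 1, 15, 2, 11, 5, 16, 3, 8, 9, 7, 4, 12, 14, 0, 6, 17, 13, 18]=(18)(0 10 7 3 2 15 6 16 17 13 14)(4 11)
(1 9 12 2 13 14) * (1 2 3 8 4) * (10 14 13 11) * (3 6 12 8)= (1 9 8 4)(2 11 10 14)(6 12)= [0, 9, 11, 3, 1, 5, 12, 7, 4, 8, 14, 10, 6, 13, 2]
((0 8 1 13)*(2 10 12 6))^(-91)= ((0 8 1 13)(2 10 12 6))^(-91)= (0 8 1 13)(2 10 12 6)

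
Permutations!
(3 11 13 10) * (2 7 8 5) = [0, 1, 7, 11, 4, 2, 6, 8, 5, 9, 3, 13, 12, 10] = (2 7 8 5)(3 11 13 10)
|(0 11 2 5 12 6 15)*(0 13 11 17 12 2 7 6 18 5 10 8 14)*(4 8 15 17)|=44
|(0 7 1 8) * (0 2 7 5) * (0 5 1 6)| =|(0 1 8 2 7 6)| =6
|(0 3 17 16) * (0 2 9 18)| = 7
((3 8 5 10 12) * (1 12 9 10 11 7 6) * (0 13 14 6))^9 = (0 11 8 12 6 13 7 5 3 1 14)(9 10)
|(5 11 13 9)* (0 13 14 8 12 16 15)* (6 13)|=11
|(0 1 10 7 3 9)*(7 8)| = 7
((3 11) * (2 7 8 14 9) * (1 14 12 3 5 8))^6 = ((1 14 9 2 7)(3 11 5 8 12))^6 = (1 14 9 2 7)(3 11 5 8 12)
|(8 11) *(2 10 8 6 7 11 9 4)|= 15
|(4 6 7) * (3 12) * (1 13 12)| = 12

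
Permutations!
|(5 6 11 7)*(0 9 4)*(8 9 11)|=|(0 11 7 5 6 8 9 4)|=8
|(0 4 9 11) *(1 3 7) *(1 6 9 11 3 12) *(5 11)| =4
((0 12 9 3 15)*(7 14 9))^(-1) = (0 15 3 9 14 7 12)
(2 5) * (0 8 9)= [8, 1, 5, 3, 4, 2, 6, 7, 9, 0]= (0 8 9)(2 5)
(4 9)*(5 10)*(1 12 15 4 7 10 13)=(1 12 15 4 9 7 10 5 13)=[0, 12, 2, 3, 9, 13, 6, 10, 8, 7, 5, 11, 15, 1, 14, 4]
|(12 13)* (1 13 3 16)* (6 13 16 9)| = 10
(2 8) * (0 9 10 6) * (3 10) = (0 9 3 10 6)(2 8) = [9, 1, 8, 10, 4, 5, 0, 7, 2, 3, 6]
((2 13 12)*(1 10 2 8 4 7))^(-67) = ((1 10 2 13 12 8 4 7))^(-67) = (1 8 2 7 12 10 4 13)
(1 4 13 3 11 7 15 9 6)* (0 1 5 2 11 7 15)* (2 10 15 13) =(0 1 4 2 11 13 3 7)(5 10 15 9 6) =[1, 4, 11, 7, 2, 10, 5, 0, 8, 6, 15, 13, 12, 3, 14, 9]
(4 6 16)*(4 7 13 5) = (4 6 16 7 13 5) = [0, 1, 2, 3, 6, 4, 16, 13, 8, 9, 10, 11, 12, 5, 14, 15, 7]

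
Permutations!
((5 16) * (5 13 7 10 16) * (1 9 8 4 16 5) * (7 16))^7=(13 16)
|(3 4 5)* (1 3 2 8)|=|(1 3 4 5 2 8)|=6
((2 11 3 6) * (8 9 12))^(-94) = (2 3)(6 11)(8 12 9)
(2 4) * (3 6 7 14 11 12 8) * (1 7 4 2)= (1 7 14 11 12 8 3 6 4)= [0, 7, 2, 6, 1, 5, 4, 14, 3, 9, 10, 12, 8, 13, 11]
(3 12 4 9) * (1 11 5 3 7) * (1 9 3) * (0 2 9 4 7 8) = (0 2 9 8)(1 11 5)(3 12 7 4) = [2, 11, 9, 12, 3, 1, 6, 4, 0, 8, 10, 5, 7]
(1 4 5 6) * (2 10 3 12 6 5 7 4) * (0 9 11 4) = (0 9 11 4 7)(1 2 10 3 12 6) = [9, 2, 10, 12, 7, 5, 1, 0, 8, 11, 3, 4, 6]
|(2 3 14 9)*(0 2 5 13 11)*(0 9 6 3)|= 12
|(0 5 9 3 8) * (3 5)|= 6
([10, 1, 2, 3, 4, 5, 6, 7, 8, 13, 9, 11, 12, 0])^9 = [10, 1, 2, 3, 4, 5, 6, 7, 8, 13, 9, 11, 12, 0]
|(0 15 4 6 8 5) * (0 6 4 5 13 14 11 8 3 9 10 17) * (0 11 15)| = 11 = |(3 9 10 17 11 8 13 14 15 5 6)|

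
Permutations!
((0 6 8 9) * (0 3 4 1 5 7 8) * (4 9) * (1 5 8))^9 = (0 6)(1 7 5 4 8)(3 9)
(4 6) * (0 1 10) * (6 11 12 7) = (0 1 10)(4 11 12 7 6) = [1, 10, 2, 3, 11, 5, 4, 6, 8, 9, 0, 12, 7]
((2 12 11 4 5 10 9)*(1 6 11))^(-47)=(1 2 10 4 6 12 9 5 11)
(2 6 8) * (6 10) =(2 10 6 8) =[0, 1, 10, 3, 4, 5, 8, 7, 2, 9, 6]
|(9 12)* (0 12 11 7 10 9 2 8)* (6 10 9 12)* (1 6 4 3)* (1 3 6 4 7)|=11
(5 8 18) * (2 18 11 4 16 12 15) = (2 18 5 8 11 4 16 12 15) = [0, 1, 18, 3, 16, 8, 6, 7, 11, 9, 10, 4, 15, 13, 14, 2, 12, 17, 5]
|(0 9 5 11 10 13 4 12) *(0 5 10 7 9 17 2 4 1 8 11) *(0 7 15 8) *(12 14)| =|(0 17 2 4 14 12 5 7 9 10 13 1)(8 11 15)| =12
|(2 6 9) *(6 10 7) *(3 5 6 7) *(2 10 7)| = 10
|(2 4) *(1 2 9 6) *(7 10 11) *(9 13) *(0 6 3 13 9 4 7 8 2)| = |(0 6 1)(2 7 10 11 8)(3 13 4 9)| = 60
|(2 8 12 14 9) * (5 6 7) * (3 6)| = 20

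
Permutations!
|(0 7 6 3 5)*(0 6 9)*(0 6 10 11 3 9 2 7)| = |(2 7)(3 5 10 11)(6 9)| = 4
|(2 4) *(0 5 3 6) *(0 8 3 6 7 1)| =14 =|(0 5 6 8 3 7 1)(2 4)|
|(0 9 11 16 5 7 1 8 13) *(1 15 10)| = |(0 9 11 16 5 7 15 10 1 8 13)| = 11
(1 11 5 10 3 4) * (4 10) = (1 11 5 4)(3 10) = [0, 11, 2, 10, 1, 4, 6, 7, 8, 9, 3, 5]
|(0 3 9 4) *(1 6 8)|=|(0 3 9 4)(1 6 8)|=12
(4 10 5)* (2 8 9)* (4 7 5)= (2 8 9)(4 10)(5 7)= [0, 1, 8, 3, 10, 7, 6, 5, 9, 2, 4]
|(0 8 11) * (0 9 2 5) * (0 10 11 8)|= |(2 5 10 11 9)|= 5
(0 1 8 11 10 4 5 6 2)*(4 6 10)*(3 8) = (0 1 3 8 11 4 5 10 6 2) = [1, 3, 0, 8, 5, 10, 2, 7, 11, 9, 6, 4]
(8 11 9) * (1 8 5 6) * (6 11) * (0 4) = [4, 8, 2, 3, 0, 11, 1, 7, 6, 5, 10, 9] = (0 4)(1 8 6)(5 11 9)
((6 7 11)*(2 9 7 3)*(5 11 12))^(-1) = ((2 9 7 12 5 11 6 3))^(-1) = (2 3 6 11 5 12 7 9)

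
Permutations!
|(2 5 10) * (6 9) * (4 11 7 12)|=12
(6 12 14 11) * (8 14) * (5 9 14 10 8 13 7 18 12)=(5 9 14 11 6)(7 18 12 13)(8 10)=[0, 1, 2, 3, 4, 9, 5, 18, 10, 14, 8, 6, 13, 7, 11, 15, 16, 17, 12]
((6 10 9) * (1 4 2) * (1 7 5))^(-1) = (1 5 7 2 4)(6 9 10)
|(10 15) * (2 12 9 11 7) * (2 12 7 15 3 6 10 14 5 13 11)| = |(2 7 12 9)(3 6 10)(5 13 11 15 14)| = 60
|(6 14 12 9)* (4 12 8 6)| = 3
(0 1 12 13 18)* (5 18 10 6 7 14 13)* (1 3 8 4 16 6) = [3, 12, 2, 8, 16, 18, 7, 14, 4, 9, 1, 11, 5, 10, 13, 15, 6, 17, 0] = (0 3 8 4 16 6 7 14 13 10 1 12 5 18)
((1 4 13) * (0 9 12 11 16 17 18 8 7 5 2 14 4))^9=(0 5 11 4 18)(1 7 12 14 17)(2 16 13 8 9)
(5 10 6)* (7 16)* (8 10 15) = (5 15 8 10 6)(7 16) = [0, 1, 2, 3, 4, 15, 5, 16, 10, 9, 6, 11, 12, 13, 14, 8, 7]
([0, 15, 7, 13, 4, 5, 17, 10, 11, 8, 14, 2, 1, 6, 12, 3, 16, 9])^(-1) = (1 12 14 10 7 2 11 8 9 17 6 13 3 15)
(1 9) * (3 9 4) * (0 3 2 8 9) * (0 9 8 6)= (0 3 9 1 4 2 6)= [3, 4, 6, 9, 2, 5, 0, 7, 8, 1]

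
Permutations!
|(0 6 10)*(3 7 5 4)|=12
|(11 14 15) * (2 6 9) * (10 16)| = |(2 6 9)(10 16)(11 14 15)| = 6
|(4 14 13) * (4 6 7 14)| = 4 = |(6 7 14 13)|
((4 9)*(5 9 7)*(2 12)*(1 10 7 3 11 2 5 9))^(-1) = ((1 10 7 9 4 3 11 2 12 5))^(-1) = (1 5 12 2 11 3 4 9 7 10)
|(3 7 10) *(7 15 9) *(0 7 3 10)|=|(0 7)(3 15 9)|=6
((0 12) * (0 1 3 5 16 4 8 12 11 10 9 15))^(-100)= (1 8 16 3 12 4 5)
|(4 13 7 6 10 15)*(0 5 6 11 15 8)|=|(0 5 6 10 8)(4 13 7 11 15)|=5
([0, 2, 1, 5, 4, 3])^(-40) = [0, 1, 2, 3, 4, 5]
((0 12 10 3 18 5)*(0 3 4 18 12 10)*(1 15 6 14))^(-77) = (18)(1 14 6 15)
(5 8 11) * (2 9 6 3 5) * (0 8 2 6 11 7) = [8, 1, 9, 5, 4, 2, 3, 0, 7, 11, 10, 6] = (0 8 7)(2 9 11 6 3 5)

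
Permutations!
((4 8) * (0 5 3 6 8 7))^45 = (0 6 7 3 4 5 8)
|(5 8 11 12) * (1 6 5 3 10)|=|(1 6 5 8 11 12 3 10)|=8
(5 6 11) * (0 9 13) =(0 9 13)(5 6 11) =[9, 1, 2, 3, 4, 6, 11, 7, 8, 13, 10, 5, 12, 0]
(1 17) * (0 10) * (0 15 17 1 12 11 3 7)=(0 10 15 17 12 11 3 7)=[10, 1, 2, 7, 4, 5, 6, 0, 8, 9, 15, 3, 11, 13, 14, 17, 16, 12]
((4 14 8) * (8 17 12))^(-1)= (4 8 12 17 14)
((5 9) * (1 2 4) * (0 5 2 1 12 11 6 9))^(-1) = (0 5)(2 9 6 11 12 4)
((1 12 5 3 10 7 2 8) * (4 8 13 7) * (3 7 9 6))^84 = (13)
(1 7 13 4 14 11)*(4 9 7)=[0, 4, 2, 3, 14, 5, 6, 13, 8, 7, 10, 1, 12, 9, 11]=(1 4 14 11)(7 13 9)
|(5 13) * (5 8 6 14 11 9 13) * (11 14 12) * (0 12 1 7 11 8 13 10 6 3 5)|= |(14)(0 12 8 3 5)(1 7 11 9 10 6)|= 30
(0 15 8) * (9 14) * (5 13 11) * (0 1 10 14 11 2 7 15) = (1 10 14 9 11 5 13 2 7 15 8) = [0, 10, 7, 3, 4, 13, 6, 15, 1, 11, 14, 5, 12, 2, 9, 8]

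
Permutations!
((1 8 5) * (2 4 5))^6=(1 8 2 4 5)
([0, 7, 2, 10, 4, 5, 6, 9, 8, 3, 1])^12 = (1 9 10 7 3)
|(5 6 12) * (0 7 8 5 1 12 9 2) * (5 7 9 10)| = |(0 9 2)(1 12)(5 6 10)(7 8)| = 6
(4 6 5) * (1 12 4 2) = (1 12 4 6 5 2) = [0, 12, 1, 3, 6, 2, 5, 7, 8, 9, 10, 11, 4]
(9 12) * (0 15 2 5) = (0 15 2 5)(9 12) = [15, 1, 5, 3, 4, 0, 6, 7, 8, 12, 10, 11, 9, 13, 14, 2]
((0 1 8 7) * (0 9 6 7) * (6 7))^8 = ((0 1 8)(7 9))^8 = (9)(0 8 1)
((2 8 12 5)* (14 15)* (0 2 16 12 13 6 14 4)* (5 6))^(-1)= ((0 2 8 13 5 16 12 6 14 15 4))^(-1)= (0 4 15 14 6 12 16 5 13 8 2)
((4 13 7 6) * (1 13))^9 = ((1 13 7 6 4))^9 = (1 4 6 7 13)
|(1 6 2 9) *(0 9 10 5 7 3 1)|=14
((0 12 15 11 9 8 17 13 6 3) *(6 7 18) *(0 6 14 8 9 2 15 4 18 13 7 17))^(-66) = (18) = ((0 12 4 18 14 8)(2 15 11)(3 6)(7 13 17))^(-66)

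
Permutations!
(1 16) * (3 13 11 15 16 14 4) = (1 14 4 3 13 11 15 16) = [0, 14, 2, 13, 3, 5, 6, 7, 8, 9, 10, 15, 12, 11, 4, 16, 1]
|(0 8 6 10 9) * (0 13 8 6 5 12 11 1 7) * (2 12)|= 12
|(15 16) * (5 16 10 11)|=|(5 16 15 10 11)|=5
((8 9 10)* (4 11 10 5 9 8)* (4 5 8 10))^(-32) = (11) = ((4 11)(5 9 8 10))^(-32)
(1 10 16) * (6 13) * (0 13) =[13, 10, 2, 3, 4, 5, 0, 7, 8, 9, 16, 11, 12, 6, 14, 15, 1] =(0 13 6)(1 10 16)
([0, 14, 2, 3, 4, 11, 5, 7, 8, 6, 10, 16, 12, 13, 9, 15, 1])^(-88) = (1 6 16 9 11 14 5)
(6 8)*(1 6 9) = (1 6 8 9) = [0, 6, 2, 3, 4, 5, 8, 7, 9, 1]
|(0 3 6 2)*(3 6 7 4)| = 3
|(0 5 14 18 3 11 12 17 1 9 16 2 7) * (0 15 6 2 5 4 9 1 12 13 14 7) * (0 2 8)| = |(0 4 9 16 5 7 15 6 8)(3 11 13 14 18)(12 17)| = 90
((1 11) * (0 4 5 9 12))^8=(0 9 4 12 5)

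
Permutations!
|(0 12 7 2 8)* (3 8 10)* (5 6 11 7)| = |(0 12 5 6 11 7 2 10 3 8)| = 10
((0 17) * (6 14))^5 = (0 17)(6 14)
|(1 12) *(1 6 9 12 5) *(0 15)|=|(0 15)(1 5)(6 9 12)|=6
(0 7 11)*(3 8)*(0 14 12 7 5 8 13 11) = (0 5 8 3 13 11 14 12 7) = [5, 1, 2, 13, 4, 8, 6, 0, 3, 9, 10, 14, 7, 11, 12]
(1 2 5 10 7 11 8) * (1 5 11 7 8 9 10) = (1 2 11 9 10 8 5) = [0, 2, 11, 3, 4, 1, 6, 7, 5, 10, 8, 9]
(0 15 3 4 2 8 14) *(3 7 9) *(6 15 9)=(0 9 3 4 2 8 14)(6 15 7)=[9, 1, 8, 4, 2, 5, 15, 6, 14, 3, 10, 11, 12, 13, 0, 7]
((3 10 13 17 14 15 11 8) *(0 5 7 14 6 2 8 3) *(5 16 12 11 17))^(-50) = (0 15 10)(2 7 11)(3 8 14)(5 12 6)(13 16 17)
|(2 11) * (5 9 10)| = |(2 11)(5 9 10)| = 6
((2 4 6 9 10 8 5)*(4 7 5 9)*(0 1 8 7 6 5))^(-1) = (0 7 10 9 8 1)(2 5 4 6)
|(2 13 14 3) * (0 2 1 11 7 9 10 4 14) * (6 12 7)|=30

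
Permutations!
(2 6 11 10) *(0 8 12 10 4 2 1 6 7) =[8, 6, 7, 3, 2, 5, 11, 0, 12, 9, 1, 4, 10] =(0 8 12 10 1 6 11 4 2 7)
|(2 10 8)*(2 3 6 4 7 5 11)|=9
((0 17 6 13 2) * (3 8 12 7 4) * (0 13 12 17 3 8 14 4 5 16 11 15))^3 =((0 3 14 4 8 17 6 12 7 5 16 11 15)(2 13))^3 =(0 4 6 5 15 14 17 7 11 3 8 12 16)(2 13)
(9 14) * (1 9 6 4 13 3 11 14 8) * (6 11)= (1 9 8)(3 6 4 13)(11 14)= [0, 9, 2, 6, 13, 5, 4, 7, 1, 8, 10, 14, 12, 3, 11]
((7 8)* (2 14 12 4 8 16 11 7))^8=(2 4 14 8 12)(7 11 16)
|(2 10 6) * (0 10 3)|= 5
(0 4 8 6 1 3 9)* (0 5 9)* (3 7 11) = [4, 7, 2, 0, 8, 9, 1, 11, 6, 5, 10, 3] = (0 4 8 6 1 7 11 3)(5 9)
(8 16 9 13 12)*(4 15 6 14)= (4 15 6 14)(8 16 9 13 12)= [0, 1, 2, 3, 15, 5, 14, 7, 16, 13, 10, 11, 8, 12, 4, 6, 9]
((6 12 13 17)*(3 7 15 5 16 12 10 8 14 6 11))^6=(3 13 5)(6 8)(7 17 16)(10 14)(11 12 15)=((3 7 15 5 16 12 13 17 11)(6 10 8 14))^6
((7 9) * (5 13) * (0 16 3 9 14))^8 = (0 3 7)(9 14 16)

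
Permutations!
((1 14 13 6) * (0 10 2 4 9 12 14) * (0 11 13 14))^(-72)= ((14)(0 10 2 4 9 12)(1 11 13 6))^(-72)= (14)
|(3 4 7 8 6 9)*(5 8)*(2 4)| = 8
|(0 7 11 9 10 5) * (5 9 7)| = 2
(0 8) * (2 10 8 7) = (0 7 2 10 8) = [7, 1, 10, 3, 4, 5, 6, 2, 0, 9, 8]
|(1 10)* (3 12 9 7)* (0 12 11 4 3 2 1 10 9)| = 12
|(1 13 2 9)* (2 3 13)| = |(1 2 9)(3 13)| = 6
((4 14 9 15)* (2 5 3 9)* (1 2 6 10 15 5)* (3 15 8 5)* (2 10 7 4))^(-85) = (1 2 15 5 8 10)(3 9)(4 7 6 14) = ((1 10 8 5 15 2)(3 9)(4 14 6 7))^(-85)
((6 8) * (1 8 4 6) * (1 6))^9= (1 8 6 4)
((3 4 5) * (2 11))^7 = ((2 11)(3 4 5))^7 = (2 11)(3 4 5)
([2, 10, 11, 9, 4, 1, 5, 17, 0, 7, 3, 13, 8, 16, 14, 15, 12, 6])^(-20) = (0 2 11 13 16 12 8)(1 7)(3 6)(5 9)(10 17)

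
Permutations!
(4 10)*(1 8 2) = (1 8 2)(4 10) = [0, 8, 1, 3, 10, 5, 6, 7, 2, 9, 4]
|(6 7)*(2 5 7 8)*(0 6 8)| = |(0 6)(2 5 7 8)| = 4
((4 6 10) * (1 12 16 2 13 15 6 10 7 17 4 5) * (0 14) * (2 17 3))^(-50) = ((0 14)(1 12 16 17 4 10 5)(2 13 15 6 7 3))^(-50) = (1 5 10 4 17 16 12)(2 7 15)(3 6 13)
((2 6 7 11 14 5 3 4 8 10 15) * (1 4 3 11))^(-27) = (1 2 8 7 15 4 6 10)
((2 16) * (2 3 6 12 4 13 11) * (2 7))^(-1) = (2 7 11 13 4 12 6 3 16)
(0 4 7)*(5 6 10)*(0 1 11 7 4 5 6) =(0 5)(1 11 7)(6 10) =[5, 11, 2, 3, 4, 0, 10, 1, 8, 9, 6, 7]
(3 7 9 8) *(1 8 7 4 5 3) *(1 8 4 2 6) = (1 4 5 3 2 6)(7 9) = [0, 4, 6, 2, 5, 3, 1, 9, 8, 7]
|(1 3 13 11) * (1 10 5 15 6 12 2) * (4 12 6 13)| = 5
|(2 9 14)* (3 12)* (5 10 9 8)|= |(2 8 5 10 9 14)(3 12)|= 6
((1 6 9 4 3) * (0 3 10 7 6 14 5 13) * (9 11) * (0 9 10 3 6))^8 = (0 10 6 7 11)(1 14 5 13 9 4 3)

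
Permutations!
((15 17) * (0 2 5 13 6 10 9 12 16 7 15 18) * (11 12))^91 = ((0 2 5 13 6 10 9 11 12 16 7 15 17 18))^91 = (0 11)(2 12)(5 16)(6 15)(7 13)(9 18)(10 17)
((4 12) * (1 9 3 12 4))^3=(1 12 3 9)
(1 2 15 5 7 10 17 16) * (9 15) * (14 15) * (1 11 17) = (1 2 9 14 15 5 7 10)(11 17 16) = [0, 2, 9, 3, 4, 7, 6, 10, 8, 14, 1, 17, 12, 13, 15, 5, 11, 16]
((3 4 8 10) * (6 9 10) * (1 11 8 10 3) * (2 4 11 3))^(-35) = (1 3 11 8 6 9 2 4 10)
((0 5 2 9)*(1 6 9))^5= (0 9 6 1 2 5)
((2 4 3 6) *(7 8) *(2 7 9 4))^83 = (3 4 9 8 7 6) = ((3 6 7 8 9 4))^83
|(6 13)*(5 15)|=2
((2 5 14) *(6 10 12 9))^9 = (14)(6 10 12 9)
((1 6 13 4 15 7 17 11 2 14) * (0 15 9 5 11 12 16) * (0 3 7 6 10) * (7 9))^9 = (0 3 15 9 6 5 13 11 4 2 7 14 17 1 12 10 16)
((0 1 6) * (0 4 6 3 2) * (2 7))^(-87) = (0 7 1 2 3)(4 6) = ((0 1 3 7 2)(4 6))^(-87)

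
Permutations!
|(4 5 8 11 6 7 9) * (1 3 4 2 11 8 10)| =5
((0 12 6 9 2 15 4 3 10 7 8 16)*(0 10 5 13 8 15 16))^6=((0 12 6 9 2 16 10 7 15 4 3 5 13 8))^6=(0 10 13 2 3 6 15)(4 12 7 8 16 5 9)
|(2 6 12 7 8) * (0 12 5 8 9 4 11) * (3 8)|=30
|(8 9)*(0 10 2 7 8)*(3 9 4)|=8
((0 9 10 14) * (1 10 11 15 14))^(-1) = (0 14 15 11 9)(1 10)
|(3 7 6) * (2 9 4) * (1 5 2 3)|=8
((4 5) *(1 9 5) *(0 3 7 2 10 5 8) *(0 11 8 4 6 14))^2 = (0 7 10 6)(1 4 9)(2 5 14 3)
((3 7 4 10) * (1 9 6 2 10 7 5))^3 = (1 2 5 6 3 9 10)(4 7)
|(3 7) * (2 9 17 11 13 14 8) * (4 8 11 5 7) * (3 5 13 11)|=8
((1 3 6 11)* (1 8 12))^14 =(1 6 8)(3 11 12)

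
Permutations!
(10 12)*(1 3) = [0, 3, 2, 1, 4, 5, 6, 7, 8, 9, 12, 11, 10] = (1 3)(10 12)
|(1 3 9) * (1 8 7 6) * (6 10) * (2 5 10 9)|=6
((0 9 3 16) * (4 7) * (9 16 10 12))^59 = ((0 16)(3 10 12 9)(4 7))^59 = (0 16)(3 9 12 10)(4 7)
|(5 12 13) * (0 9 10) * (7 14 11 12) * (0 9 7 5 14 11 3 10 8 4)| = 11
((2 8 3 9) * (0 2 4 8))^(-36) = (9)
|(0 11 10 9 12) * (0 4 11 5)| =10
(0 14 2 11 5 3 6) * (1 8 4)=(0 14 2 11 5 3 6)(1 8 4)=[14, 8, 11, 6, 1, 3, 0, 7, 4, 9, 10, 5, 12, 13, 2]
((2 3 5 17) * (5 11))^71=(2 3 11 5 17)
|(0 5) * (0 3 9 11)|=|(0 5 3 9 11)|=5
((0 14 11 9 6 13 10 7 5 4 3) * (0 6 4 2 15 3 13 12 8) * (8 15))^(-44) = ((0 14 11 9 4 13 10 7 5 2 8)(3 6 12 15))^(-44) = (15)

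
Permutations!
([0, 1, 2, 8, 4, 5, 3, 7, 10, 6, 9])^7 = [0, 1, 2, 10, 4, 5, 8, 7, 9, 3, 6]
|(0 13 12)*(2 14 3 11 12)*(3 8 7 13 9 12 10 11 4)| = |(0 9 12)(2 14 8 7 13)(3 4)(10 11)| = 30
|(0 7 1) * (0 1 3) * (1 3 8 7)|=|(0 1 3)(7 8)|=6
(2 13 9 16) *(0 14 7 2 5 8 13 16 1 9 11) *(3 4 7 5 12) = (0 14 5 8 13 11)(1 9)(2 16 12 3 4 7) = [14, 9, 16, 4, 7, 8, 6, 2, 13, 1, 10, 0, 3, 11, 5, 15, 12]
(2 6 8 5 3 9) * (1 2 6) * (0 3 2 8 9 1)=(0 3 1 8 5 2)(6 9)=[3, 8, 0, 1, 4, 2, 9, 7, 5, 6]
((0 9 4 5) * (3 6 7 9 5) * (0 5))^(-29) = (3 6 7 9 4)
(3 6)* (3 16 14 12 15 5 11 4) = (3 6 16 14 12 15 5 11 4) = [0, 1, 2, 6, 3, 11, 16, 7, 8, 9, 10, 4, 15, 13, 12, 5, 14]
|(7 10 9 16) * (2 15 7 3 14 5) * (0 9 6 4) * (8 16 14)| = 30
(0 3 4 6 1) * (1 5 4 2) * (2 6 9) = (0 3 6 5 4 9 2 1) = [3, 0, 1, 6, 9, 4, 5, 7, 8, 2]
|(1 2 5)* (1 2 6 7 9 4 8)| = 6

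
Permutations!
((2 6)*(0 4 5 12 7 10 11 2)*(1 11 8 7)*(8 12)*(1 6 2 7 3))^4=((0 4 5 8 3 1 11 7 10 12 6))^4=(0 3 10 4 1 12 5 11 6 8 7)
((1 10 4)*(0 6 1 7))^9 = (0 10)(1 7)(4 6)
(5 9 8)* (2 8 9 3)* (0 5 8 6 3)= (9)(0 5)(2 6 3)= [5, 1, 6, 2, 4, 0, 3, 7, 8, 9]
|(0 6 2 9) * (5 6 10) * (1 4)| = |(0 10 5 6 2 9)(1 4)| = 6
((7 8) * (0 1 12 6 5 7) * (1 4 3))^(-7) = ((0 4 3 1 12 6 5 7 8))^(-7) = (0 3 12 5 8 4 1 6 7)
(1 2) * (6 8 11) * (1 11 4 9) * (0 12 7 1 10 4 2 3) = (0 12 7 1 3)(2 11 6 8)(4 9 10) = [12, 3, 11, 0, 9, 5, 8, 1, 2, 10, 4, 6, 7]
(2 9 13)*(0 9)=(0 9 13 2)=[9, 1, 0, 3, 4, 5, 6, 7, 8, 13, 10, 11, 12, 2]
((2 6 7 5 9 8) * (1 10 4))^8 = (1 4 10)(2 7 9)(5 8 6)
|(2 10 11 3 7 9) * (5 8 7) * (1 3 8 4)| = |(1 3 5 4)(2 10 11 8 7 9)| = 12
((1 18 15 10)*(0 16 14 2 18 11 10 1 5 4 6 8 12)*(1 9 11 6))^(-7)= (0 10 16 5 14 4 2 1 18 6 15 8 9 12 11)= ((0 16 14 2 18 15 9 11 10 5 4 1 6 8 12))^(-7)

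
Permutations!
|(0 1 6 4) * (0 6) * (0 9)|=6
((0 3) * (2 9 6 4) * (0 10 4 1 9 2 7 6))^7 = (0 9 1 6 7 4 10 3)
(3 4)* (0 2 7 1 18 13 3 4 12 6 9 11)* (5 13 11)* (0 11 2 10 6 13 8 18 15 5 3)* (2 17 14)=(0 10 6 9 3 12 13)(1 15 5 8 18 17 14 2 7)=[10, 15, 7, 12, 4, 8, 9, 1, 18, 3, 6, 11, 13, 0, 2, 5, 16, 14, 17]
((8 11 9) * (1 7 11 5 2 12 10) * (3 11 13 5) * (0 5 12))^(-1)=(0 2 5)(1 10 12 13 7)(3 8 9 11)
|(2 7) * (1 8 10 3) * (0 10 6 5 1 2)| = 20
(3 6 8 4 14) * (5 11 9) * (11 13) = (3 6 8 4 14)(5 13 11 9) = [0, 1, 2, 6, 14, 13, 8, 7, 4, 5, 10, 9, 12, 11, 3]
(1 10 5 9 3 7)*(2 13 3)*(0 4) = (0 4)(1 10 5 9 2 13 3 7) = [4, 10, 13, 7, 0, 9, 6, 1, 8, 2, 5, 11, 12, 3]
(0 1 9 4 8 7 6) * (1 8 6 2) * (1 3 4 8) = (0 1 9 8 7 2 3 4 6) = [1, 9, 3, 4, 6, 5, 0, 2, 7, 8]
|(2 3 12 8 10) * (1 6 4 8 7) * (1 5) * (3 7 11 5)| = |(1 6 4 8 10 2 7 3 12 11 5)| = 11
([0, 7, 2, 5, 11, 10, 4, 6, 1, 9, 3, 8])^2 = (1 6 11)(3 10 5)(4 8 7)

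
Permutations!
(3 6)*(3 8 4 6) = [0, 1, 2, 3, 6, 5, 8, 7, 4] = (4 6 8)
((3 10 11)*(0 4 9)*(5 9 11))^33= (0 5 3 4 9 10 11)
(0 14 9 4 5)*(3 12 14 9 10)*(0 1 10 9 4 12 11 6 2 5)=[4, 10, 5, 11, 0, 1, 2, 7, 8, 12, 3, 6, 14, 13, 9]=(0 4)(1 10 3 11 6 2 5)(9 12 14)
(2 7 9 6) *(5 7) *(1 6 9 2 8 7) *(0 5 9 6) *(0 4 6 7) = (0 5 1 4 6 8)(2 9 7) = [5, 4, 9, 3, 6, 1, 8, 2, 0, 7]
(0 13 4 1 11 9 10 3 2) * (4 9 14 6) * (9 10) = (0 13 10 3 2)(1 11 14 6 4) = [13, 11, 0, 2, 1, 5, 4, 7, 8, 9, 3, 14, 12, 10, 6]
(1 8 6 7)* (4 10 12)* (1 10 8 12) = (1 12 4 8 6 7 10) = [0, 12, 2, 3, 8, 5, 7, 10, 6, 9, 1, 11, 4]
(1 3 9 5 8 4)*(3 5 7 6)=(1 5 8 4)(3 9 7 6)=[0, 5, 2, 9, 1, 8, 3, 6, 4, 7]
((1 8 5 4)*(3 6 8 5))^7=(1 5 4)(3 6 8)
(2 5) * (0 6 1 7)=(0 6 1 7)(2 5)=[6, 7, 5, 3, 4, 2, 1, 0]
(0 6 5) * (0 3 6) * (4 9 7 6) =[0, 1, 2, 4, 9, 3, 5, 6, 8, 7] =(3 4 9 7 6 5)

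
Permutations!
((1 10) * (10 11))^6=(11)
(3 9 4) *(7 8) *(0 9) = (0 9 4 3)(7 8) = [9, 1, 2, 0, 3, 5, 6, 8, 7, 4]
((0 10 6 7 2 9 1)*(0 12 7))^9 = (1 9 2 7 12)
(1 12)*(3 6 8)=(1 12)(3 6 8)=[0, 12, 2, 6, 4, 5, 8, 7, 3, 9, 10, 11, 1]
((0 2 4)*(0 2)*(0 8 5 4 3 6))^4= (0 2 8 3 5 6 4)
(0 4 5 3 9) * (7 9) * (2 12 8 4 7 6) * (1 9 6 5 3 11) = (0 7 6 2 12 8 4 3 5 11 1 9) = [7, 9, 12, 5, 3, 11, 2, 6, 4, 0, 10, 1, 8]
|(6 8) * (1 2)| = |(1 2)(6 8)| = 2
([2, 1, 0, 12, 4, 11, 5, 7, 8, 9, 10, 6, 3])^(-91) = [2, 1, 0, 12, 4, 6, 11, 7, 8, 9, 10, 5, 3]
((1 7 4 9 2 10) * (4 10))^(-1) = ((1 7 10)(2 4 9))^(-1) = (1 10 7)(2 9 4)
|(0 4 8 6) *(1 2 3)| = |(0 4 8 6)(1 2 3)| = 12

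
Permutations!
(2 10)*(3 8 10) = (2 3 8 10) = [0, 1, 3, 8, 4, 5, 6, 7, 10, 9, 2]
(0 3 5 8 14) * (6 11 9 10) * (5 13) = (0 3 13 5 8 14)(6 11 9 10) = [3, 1, 2, 13, 4, 8, 11, 7, 14, 10, 6, 9, 12, 5, 0]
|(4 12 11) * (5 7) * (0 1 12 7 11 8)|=4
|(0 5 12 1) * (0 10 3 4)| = |(0 5 12 1 10 3 4)| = 7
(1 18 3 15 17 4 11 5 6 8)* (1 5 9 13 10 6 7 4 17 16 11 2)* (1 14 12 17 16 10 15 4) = (1 18 3 4 2 14 12 17 16 11 9 13 15 10 6 8 5 7) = [0, 18, 14, 4, 2, 7, 8, 1, 5, 13, 6, 9, 17, 15, 12, 10, 11, 16, 3]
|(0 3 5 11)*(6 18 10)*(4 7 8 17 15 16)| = 12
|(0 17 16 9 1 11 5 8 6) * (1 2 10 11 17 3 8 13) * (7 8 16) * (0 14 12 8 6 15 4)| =18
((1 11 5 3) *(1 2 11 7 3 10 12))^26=(1 3 11 10)(2 5 12 7)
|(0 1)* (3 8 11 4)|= |(0 1)(3 8 11 4)|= 4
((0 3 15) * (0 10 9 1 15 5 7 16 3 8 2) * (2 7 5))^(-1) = (0 2 3 16 7 8)(1 9 10 15)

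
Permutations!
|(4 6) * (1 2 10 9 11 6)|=7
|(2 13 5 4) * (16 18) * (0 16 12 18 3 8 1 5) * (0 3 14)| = 42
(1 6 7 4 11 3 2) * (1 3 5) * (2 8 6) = (1 2 3 8 6 7 4 11 5) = [0, 2, 3, 8, 11, 1, 7, 4, 6, 9, 10, 5]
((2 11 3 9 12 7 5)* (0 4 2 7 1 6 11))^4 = ((0 4 2)(1 6 11 3 9 12)(5 7))^4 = (0 4 2)(1 9 11)(3 6 12)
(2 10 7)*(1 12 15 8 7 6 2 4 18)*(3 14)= (1 12 15 8 7 4 18)(2 10 6)(3 14)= [0, 12, 10, 14, 18, 5, 2, 4, 7, 9, 6, 11, 15, 13, 3, 8, 16, 17, 1]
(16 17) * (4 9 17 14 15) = (4 9 17 16 14 15) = [0, 1, 2, 3, 9, 5, 6, 7, 8, 17, 10, 11, 12, 13, 15, 4, 14, 16]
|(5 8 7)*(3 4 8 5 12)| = |(3 4 8 7 12)| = 5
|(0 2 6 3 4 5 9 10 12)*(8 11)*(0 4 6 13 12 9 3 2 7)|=14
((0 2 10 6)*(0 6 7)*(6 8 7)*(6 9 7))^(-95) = (10)(6 8)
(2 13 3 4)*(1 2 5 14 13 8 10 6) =(1 2 8 10 6)(3 4 5 14 13) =[0, 2, 8, 4, 5, 14, 1, 7, 10, 9, 6, 11, 12, 3, 13]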